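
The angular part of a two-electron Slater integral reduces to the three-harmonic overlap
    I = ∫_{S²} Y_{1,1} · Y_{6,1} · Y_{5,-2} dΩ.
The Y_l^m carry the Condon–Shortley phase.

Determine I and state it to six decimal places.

Rules hold: Σm=0, L=12 even, 5≤5≤7.
N = 3·13·11 = 429
Δ = 2!·0!·10!/13! = 1/858
Racah Σ t=1..1: t=1:−1/14400 = -1/14400
⇒ 3j(1 6 5; 0 0 0)² = 6/143, sgn +1
Racah Σ t=0..0: t=0:+1/60480 = 1/60480
⇒ 3j(1 6 5; 1 1 -2)² = 5/429, sgn -1
4πI² = N·(3j₀)²·(3jₘ)² = 30/143
I = -1·√(0.20979/4π) = -0.12920749

-0.129207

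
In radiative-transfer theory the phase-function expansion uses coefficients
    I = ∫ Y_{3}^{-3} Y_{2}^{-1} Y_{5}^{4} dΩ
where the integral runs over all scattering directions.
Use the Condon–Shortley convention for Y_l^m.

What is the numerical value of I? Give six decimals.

Rules hold: Σm=0, L=10 even, 1≤5≤5.
N = 7·5·11 = 385
Δ = 0!·6!·4!/11! = 1/2310
Racah Σ t=0..0: t=0:+1/144 = 1/144
⇒ 3j(3 2 5; 0 0 0)² = 10/231, sgn -1
Racah Σ t=0..0: t=0:+1/4320 = 1/4320
⇒ 3j(3 2 5; -3 -1 4)² = 2/55, sgn -1
4πI² = N·(3j₀)²·(3jₘ)² = 20/33
I = +1·√(0.606061/4π) = 0.21961050

0.219610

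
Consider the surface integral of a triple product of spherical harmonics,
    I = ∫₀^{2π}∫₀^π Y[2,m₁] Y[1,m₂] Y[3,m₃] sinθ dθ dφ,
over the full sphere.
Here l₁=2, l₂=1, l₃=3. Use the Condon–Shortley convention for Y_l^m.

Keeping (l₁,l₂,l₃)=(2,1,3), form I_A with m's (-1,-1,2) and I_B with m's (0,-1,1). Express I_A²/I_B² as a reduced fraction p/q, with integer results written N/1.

Same 2,1,3: normalisation and zero-m 3j drop out of the ratio.
A: Δ: 0! 4! 2! / 7! → 1/105; sum: t=0:+1/12 = 1/12; 3j²(2 1 3; -1 -1 2) = Δ·Π!·Σ² = 2/21  (sign -1)
B: Δ: 0! 4! 2! / 7! → 1/105; sum: t=0:+1/8 = 1/8; 3j²(2 1 3; 0 -1 1) = Δ·Π!·Σ² = 2/35  (sign +1)
I_A²/I_B² = (2/21)/(2/35) = 5/3

5/3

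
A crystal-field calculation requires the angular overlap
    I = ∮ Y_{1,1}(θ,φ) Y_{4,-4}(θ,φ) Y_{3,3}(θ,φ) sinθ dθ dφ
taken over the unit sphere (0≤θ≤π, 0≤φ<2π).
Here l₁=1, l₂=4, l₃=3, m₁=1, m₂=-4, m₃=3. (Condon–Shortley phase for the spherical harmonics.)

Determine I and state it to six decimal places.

m-sum 0 ✓  L=8 even ✓  3≤3≤5 ✓
Π(2lᵢ+1) = 3×9×7 = 189
triangle coeff Δ(1,4,3) = 1/252
Σ_t [1,1]: t=1:−1/36 = -1/36
(3j)²=4/63 [(1 4 3; 0 0 0)], sign=+1
Σ_t [0,0]: t=0:+1/1440 = 1/1440
(3j)²=1/9 [(1 4 3; 1 -4 3)], sign=+1
⇒ 4πI² = 4/3
I = (+1)√(4/3/(4π)) = 0.32573501

0.325735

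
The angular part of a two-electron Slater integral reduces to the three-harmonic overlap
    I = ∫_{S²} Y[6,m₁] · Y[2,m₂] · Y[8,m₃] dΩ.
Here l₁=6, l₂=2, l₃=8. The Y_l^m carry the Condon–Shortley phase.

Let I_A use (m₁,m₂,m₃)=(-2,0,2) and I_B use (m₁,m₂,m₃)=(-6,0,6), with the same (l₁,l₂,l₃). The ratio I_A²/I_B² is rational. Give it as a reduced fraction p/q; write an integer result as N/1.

675/91

Same 6,2,8: normalisation and zero-m 3j drop out of the ratio.
A: Δ: 0! 12! 4! / 17! → 1/30940; sum: t=0:+1/3870720 = 1/3870720; 3j²(6 2 8; -2 0 2) = Δ·Π!·Σ² = 135/6188  (sign +1)
B: Δ: 0! 12! 4! / 17! → 1/30940; sum: t=0:+1/1916006400 = 1/1916006400; 3j²(6 2 8; -6 0 6) = Δ·Π!·Σ² = 1/340  (sign +1)
I_A²/I_B² = (135/6188)/(1/340) = 675/91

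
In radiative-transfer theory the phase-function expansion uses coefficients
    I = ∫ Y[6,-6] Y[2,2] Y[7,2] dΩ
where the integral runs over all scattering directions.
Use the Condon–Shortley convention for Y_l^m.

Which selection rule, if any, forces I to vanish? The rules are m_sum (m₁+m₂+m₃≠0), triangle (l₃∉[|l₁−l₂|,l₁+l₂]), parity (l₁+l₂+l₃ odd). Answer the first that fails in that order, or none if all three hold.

azimuthal sum: -6 + 2 + 2 = -2  ✗
4 ≤ 7 ≤ 8 (triangle on l)
L = 6 + 2 + 7 = 15 (odd)

m_sum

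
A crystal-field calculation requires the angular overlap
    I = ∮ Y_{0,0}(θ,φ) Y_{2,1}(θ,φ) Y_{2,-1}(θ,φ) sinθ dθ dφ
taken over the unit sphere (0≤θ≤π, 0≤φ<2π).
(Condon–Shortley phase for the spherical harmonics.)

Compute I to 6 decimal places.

-0.282095

Rules hold: Σm=0, L=4 even, 2≤2≤2.
N = 1·5·5 = 25
Δ = 0!·0!·4!/5! = 1/5
Racah Σ t=0..0: t=0:+1/4 = 1/4
⇒ 3j(0 2 2; 0 0 0)² = 1/5, sgn +1
Racah Σ t=0..0: t=0:+1/6 = 1/6
⇒ 3j(0 2 2; 0 1 -1)² = 1/5, sgn -1
4πI² = N·(3j₀)²·(3jₘ)² = 1/1
I = -1·√(1/4π) = -0.28209479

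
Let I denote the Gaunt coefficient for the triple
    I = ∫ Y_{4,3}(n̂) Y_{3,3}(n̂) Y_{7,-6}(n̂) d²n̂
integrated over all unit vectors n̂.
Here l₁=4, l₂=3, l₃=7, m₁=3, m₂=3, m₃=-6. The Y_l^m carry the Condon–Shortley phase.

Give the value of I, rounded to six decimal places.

m-sum 0 ✓  L=14 even ✓  1≤7≤7 ✓
Π(2lᵢ+1) = 9×7×15 = 945
triangle coeff Δ(4,3,7) = 1/45045
Σ_t [0,0]: t=0:+1/20736 = 1/20736
(3j)²=35/1287 [(4 3 7; 0 0 0)], sign=-1
Σ_t [0,0]: t=0:+1/3628800 = 1/3628800
(3j)²=4/105 [(4 3 7; 3 3 -6)], sign=-1
⇒ 4πI² = 140/143
I = (+1)√(140/143/(4π)) = 0.27912007

0.279120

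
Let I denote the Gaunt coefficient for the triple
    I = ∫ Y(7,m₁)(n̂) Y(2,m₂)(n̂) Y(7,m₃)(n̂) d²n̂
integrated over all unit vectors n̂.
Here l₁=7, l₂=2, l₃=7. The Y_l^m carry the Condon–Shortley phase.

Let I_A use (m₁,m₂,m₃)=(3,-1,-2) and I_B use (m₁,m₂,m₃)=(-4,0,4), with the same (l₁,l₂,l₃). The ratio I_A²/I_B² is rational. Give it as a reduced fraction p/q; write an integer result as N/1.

l's match ⇒ only the (l;m) 3-j factors differ between A and B.
A: triangle coeff Δ(7,2,7) = 1/185640; Σ_t [0,1]: t=0:+1/1935360 t=1:−1/4354560 = 1/3483648; (3j)²=125/12376 [(7 2 7; 3 -1 -2)], sign=-1
B: triangle coeff Δ(7,2,7) = 1/185640; Σ_t [0,2]: t=0:+1/159667200 t=1:−1/7257600 t=2:+1/8709120 = -1/59875200; (3j)²=8/23205 [(7 2 7; -4 0 4)], sign=+1
I_A²/I_B² = (125/12376)/(8/23205) = 1875/64

1875/64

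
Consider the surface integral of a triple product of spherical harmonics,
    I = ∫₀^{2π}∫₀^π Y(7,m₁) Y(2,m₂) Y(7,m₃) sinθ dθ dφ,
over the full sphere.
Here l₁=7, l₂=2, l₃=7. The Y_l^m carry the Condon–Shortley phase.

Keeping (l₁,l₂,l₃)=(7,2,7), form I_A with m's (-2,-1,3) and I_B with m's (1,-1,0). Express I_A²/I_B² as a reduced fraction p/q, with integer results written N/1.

625/28

Same 7,2,7: normalisation and zero-m 3j drop out of the ratio.
A: Δ: 2! 12! 2! / 17! → 1/185640; sum: t=0:+1/4354560 t=1:−1/1935360 = -1/3483648; 3j²(7 2 7; -2 -1 3) = Δ·Π!·Σ² = 125/12376  (sign -1)
B: Δ: 2! 12! 2! / 17! → 1/185640; sum: t=0:+1/1036800 t=1:−1/1209600 = 1/7257600; 3j²(7 2 7; 1 -1 0) = Δ·Π!·Σ² = 1/2210  (sign -1)
I_A²/I_B² = (125/12376)/(1/2210) = 625/28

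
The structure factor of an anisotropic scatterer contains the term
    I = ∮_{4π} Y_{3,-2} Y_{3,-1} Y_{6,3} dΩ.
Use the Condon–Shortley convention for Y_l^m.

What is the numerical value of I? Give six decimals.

Rules hold: Σm=0, L=12 even, 0≤6≤6.
N = 7·7·13 = 637
Δ = 0!·6!·6!/13! = 1/12012
Racah Σ t=0..0: t=0:+1/1296 = 1/1296
⇒ 3j(3 3 6; 0 0 0)² = 100/3003, sgn +1
Racah Σ t=0..0: t=0:+1/5760 = 1/5760
⇒ 3j(3 3 6; -2 -1 3)² = 9/286, sgn -1
4πI² = N·(3j₀)²·(3jₘ)² = 1050/1573
I = -1·√(0.667514/4π) = -0.23047581

-0.230476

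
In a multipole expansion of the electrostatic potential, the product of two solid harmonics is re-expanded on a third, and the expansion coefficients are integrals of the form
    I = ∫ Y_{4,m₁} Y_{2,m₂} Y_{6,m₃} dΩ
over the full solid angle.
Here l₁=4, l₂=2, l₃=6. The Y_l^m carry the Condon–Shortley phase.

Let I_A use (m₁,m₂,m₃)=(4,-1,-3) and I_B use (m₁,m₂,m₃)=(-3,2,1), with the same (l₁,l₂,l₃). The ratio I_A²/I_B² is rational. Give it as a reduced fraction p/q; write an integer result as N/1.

Shared (l₁,l₂,l₃)=(4,2,6): N and (l;000)² cancel in I_A²/I_B².
A: Δ = 0!·8!·4!/13! = 1/6435; Racah Σ t=0..0: t=0:+1/241920 = 1/241920; ⇒ 3j(4 2 6; 4 -1 -3)² = 1/715, sgn -1
B: Δ = 0!·8!·4!/13! = 1/6435; Racah Σ t=0..0: t=0:+1/120960 = 1/120960; ⇒ 3j(4 2 6; -3 2 1)² = 1/1287, sgn -1
I_A²/I_B² = (1/715)/(1/1287) = 9/5

9/5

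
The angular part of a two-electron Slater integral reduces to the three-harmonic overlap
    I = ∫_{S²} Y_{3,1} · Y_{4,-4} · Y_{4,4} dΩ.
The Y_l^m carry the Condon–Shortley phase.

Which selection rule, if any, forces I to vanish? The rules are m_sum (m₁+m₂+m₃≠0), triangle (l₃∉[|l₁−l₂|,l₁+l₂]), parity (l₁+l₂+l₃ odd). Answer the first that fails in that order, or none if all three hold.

Σmᵢ = 1  ✗
l₃∈[|l₁−l₂|,l₁+l₂]=[1,7], have l₃=4
Σlᵢ = 11 ⇒ odd

m_sum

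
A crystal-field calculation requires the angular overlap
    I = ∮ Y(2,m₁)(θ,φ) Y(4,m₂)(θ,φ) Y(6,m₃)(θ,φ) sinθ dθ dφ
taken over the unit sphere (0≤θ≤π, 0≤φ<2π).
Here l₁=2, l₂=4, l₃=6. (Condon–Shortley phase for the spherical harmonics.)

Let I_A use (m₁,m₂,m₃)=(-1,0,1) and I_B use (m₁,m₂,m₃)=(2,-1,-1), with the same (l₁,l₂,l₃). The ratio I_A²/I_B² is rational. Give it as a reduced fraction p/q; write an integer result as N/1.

l's match ⇒ only the (l;m) 3-j factors differ between A and B.
A: triangle coeff Δ(2,4,6) = 1/6435; Σ_t [0,0]: t=0:+1/3456 = 1/3456; (3j)²=35/1287 [(2 4 6; -1 0 1)], sign=-1
B: triangle coeff Δ(2,4,6) = 1/6435; Σ_t [0,0]: t=0:+1/17280 = 1/17280; (3j)²=7/1287 [(2 4 6; 2 -1 -1)], sign=-1
I_A²/I_B² = (35/1287)/(7/1287) = 5/1

5/1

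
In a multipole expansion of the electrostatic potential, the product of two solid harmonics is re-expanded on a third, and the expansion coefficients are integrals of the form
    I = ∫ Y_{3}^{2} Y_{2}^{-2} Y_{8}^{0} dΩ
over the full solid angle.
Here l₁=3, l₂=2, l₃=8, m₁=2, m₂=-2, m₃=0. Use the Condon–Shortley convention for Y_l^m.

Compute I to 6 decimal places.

0.000000

triangle: need 1≤l₃≤5, have 8; I=0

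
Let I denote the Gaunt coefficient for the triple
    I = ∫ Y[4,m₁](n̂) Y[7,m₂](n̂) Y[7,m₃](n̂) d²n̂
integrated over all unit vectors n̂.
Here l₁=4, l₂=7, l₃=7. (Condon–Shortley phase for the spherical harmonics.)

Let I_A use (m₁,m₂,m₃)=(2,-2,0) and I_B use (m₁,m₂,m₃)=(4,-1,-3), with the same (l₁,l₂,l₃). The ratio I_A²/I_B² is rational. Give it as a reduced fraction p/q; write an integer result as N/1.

Shared (l₁,l₂,l₃)=(4,7,7): N and (l;000)² cancel in I_A²/I_B².
A: Δ = 4!·4!·10!/19! = 1/58198140; Racah Σ t=0..2: t=0:+1/1382400 t=1:−1/622080 t=2:+1/2903040 = -47/87091200; ⇒ 3j(4 7 7; 2 -2 0)² = 2209/277134, sgn +1
B: Δ = 4!·4!·10!/19! = 1/58198140; Racah Σ t=0..0: t=0:+1/9953280 = 1/9953280; ⇒ 3j(4 7 7; 4 -1 -3)² = 2450/138567, sgn +1
I_A²/I_B² = (2209/277134)/(2450/138567) = 2209/4900

2209/4900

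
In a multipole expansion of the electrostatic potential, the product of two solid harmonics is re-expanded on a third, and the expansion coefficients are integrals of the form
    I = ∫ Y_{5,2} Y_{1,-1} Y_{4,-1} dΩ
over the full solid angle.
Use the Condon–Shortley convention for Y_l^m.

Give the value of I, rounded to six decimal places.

Checks pass: Σm=0; 10 even; l₃=4∈[4,6].
(2·5+1)(2·1+1)(2·4+1) = 297
Δ: 2! 8! 0! / 11! → 1/495
sum: t=1:−1/576 = -1/576
3j²(5 1 4; 0 0 0) = Δ·Π!·Σ² = 5/99  (sign -1)
sum: t=0:+1/1440 = 1/1440
3j²(5 1 4; 2 -1 -1) = Δ·Π!·Σ² = 7/165  (sign -1)
combine: 4πI² = 297·5/99·7/165 = 7/11
take √, sign +1: I = 0.22503380

0.225034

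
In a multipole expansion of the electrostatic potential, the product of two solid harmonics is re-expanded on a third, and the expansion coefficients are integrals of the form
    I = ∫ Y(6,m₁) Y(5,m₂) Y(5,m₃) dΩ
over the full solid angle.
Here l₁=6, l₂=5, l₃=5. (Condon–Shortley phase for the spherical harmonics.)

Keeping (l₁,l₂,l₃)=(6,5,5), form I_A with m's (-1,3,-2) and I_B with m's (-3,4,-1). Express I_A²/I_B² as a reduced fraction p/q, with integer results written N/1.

l's match ⇒ only the (l;m) 3-j factors differ between A and B.
A: triangle coeff Δ(6,5,5) = 1/28588560; Σ_t [4,6]: t=4:+1/41472 t=5:−1/34560 t=6:+1/345600 = -1/518400; (3j)²=7/36465 [(6 5 5; -1 3 -2)], sign=+1
B: triangle coeff Δ(6,5,5) = 1/28588560; Σ_t [5,6]: t=5:−1/138240 t=6:+1/155520 = -1/1244160; (3j)²=3/9724 [(6 5 5; -3 4 -1)], sign=-1
I_A²/I_B² = (7/36465)/(3/9724) = 28/45

28/45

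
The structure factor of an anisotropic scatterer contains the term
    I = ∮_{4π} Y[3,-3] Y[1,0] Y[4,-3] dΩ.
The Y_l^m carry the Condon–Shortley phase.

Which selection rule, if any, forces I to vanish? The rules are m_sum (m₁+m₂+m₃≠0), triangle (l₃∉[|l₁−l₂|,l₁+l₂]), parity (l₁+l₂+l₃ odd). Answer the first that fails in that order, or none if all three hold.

m₁+m₂+m₃ = -3 + 0 − 3 = -6  ✗
triangle: |3−1|=2 ≤ l₃=4 ≤ 3+1=4
parity: l₁+l₂+l₃ = 8 is even

m_sum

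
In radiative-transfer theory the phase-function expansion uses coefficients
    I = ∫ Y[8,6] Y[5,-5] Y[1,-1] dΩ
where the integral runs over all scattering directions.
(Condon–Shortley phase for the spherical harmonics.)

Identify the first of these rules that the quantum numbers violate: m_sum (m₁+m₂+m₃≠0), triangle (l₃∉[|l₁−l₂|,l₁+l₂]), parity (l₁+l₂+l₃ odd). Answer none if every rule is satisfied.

Σmᵢ = 0  ✓
l₃∈[|l₁−l₂|,l₁+l₂]=[3,13], have l₃=1  ✗
Σlᵢ = 14 ⇒ even

triangle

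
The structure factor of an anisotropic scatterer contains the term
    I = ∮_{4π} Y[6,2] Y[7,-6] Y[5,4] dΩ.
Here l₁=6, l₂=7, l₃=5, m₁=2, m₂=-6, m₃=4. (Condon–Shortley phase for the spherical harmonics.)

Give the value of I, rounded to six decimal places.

Checks pass: Σm=0; 18 even; l₃=5∈[1,13].
(2·6+1)(2·7+1)(2·5+1) = 2145
Δ: 8! 4! 6! / 19! → 1/174594420
sum: t=2:+1/4147200 t=3:−1/207360 t=4:+1/82944 t=5:−1/207360 t=6:+1/4147200 = 1/345600
3j²(6 7 5; 0 0 0) = Δ·Π!·Σ² = 420/46189  (sign -1)
sum: t=0:+1/116121600 t=1:−1/21772800 = -13/348364800
3j²(6 7 5; 2 -6 4) = Δ·Π!·Σ² = 169/9690  (sign +1)
combine: 4πI² = 2145·420/46189·169/9690 = 35490/104329
take √, sign -1: I = -0.16453017

-0.164530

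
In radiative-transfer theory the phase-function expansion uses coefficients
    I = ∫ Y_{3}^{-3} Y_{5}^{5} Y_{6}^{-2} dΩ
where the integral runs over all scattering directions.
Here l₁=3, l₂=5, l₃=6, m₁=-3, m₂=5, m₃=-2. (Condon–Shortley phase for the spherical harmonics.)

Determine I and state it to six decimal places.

-0.036034

Rules hold: Σm=0, L=14 even, 2≤6≤8.
N = 7·11·13 = 1001
Δ = 2!·4!·8!/15! = 1/675675
Racah Σ t=0..2: t=0:+1/8640 t=1:−1/2304 t=2:+1/8640 = -7/34560
⇒ 3j(3 5 6; 0 0 0)² = 7/429, sgn -1
Racah Σ t=2..2: t=2:+1/1935360 = 1/1935360
⇒ 3j(3 5 6; -3 5 -2)² = 1/1001, sgn +1
4πI² = N·(3j₀)²·(3jₘ)² = 7/429
I = -1·√(0.016317/4π) = -0.03603425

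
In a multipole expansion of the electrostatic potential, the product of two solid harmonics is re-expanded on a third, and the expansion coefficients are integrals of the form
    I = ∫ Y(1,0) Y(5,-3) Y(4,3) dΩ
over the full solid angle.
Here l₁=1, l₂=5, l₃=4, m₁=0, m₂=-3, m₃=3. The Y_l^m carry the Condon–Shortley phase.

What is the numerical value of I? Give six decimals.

-0.196426

Rules hold: Σm=0, L=10 even, 4≤4≤6.
N = 3·11·9 = 297
Δ = 2!·0!·8!/11! = 1/495
Racah Σ t=1..1: t=1:−1/576 = -1/576
⇒ 3j(1 5 4; 0 0 0)² = 5/99, sgn -1
Racah Σ t=1..1: t=1:−1/5040 = -1/5040
⇒ 3j(1 5 4; 0 -3 3)² = 16/495, sgn +1
4πI² = N·(3j₀)²·(3jₘ)² = 16/33
I = -1·√(0.484848/4π) = -0.19642560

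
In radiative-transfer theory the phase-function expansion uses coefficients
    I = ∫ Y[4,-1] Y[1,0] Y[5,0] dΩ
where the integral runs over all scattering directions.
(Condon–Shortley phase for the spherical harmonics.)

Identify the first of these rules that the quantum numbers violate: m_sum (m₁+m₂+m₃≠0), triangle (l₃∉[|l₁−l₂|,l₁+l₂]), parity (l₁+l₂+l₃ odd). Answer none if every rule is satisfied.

m_sum

m₁+m₂+m₃ = -1 + 0 + 0 = -1  ✗
triangle: |4−1|=3 ≤ l₃=5 ≤ 4+1=5
parity: l₁+l₂+l₃ = 10 is even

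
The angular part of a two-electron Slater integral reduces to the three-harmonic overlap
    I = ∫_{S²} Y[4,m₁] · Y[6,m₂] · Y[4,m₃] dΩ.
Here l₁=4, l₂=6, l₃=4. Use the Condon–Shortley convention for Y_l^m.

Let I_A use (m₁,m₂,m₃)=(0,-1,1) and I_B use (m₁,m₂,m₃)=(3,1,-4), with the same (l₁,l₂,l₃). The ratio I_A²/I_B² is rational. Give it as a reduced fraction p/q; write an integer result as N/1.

Same 4,6,4: normalisation and zero-m 3j drop out of the ratio.
A: Δ: 6! 2! 6! / 15! → 1/1261260; sum: t=2:+1/3456 t=3:−1/1728 t=4:+1/11520 = -7/34560; 3j²(4 6 4; 0 -1 1) = Δ·Π!·Σ² = 7/858  (sign +1)
B: Δ: 6! 2! 6! / 15! → 1/1261260; sum: t=1:−1/172800 = -1/172800; 3j²(4 6 4; 3 1 -4) = Δ·Π!·Σ² = 7/2145  (sign -1)
I_A²/I_B² = (7/858)/(7/2145) = 5/2

5/2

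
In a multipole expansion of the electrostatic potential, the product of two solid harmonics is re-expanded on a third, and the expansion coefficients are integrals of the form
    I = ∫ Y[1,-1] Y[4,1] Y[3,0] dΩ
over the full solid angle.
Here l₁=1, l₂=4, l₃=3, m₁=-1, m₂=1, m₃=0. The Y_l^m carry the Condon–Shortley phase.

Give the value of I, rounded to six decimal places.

m-sum 0 ✓  L=8 even ✓  3≤3≤5 ✓
Π(2lᵢ+1) = 3×9×7 = 189
triangle coeff Δ(1,4,3) = 1/252
Σ_t [1,1]: t=1:−1/36 = -1/36
(3j)²=4/63 [(1 4 3; 0 0 0)], sign=+1
Σ_t [2,2]: t=2:+1/72 = 1/72
(3j)²=5/126 [(1 4 3; -1 1 0)], sign=-1
⇒ 4πI² = 10/21
I = (-1)√(10/21/(4π)) = -0.19466390

-0.194664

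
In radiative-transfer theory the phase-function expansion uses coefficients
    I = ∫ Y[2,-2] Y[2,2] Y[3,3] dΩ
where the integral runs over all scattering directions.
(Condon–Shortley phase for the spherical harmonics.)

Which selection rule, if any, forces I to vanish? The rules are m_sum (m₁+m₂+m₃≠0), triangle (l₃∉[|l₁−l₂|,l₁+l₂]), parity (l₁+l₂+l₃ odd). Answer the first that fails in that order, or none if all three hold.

azimuthal sum: -2 + 2 + 3 = 3  ✗
0 ≤ 3 ≤ 4 (triangle on l)
L = 2 + 2 + 3 = 7 (odd)

m_sum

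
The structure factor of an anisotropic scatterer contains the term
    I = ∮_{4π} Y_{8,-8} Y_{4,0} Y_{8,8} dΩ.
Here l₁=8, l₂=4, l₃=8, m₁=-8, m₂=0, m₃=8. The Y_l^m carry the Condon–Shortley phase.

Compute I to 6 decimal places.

m-sum 0 ✓  L=20 even ✓  4≤8≤12 ✓
Π(2lᵢ+1) = 17×9×17 = 2601
triangle coeff Δ(8,4,8) = 1/185175900
Σ_t [0,4]: t=0:+1/557383680 t=1:−1/21772800 t=2:+1/8294400 t=3:−1/21772800 t=4:+1/557383680 = 1/30965760
(3j)²=36/4199 [(8 4 8; 0 0 0)], sign=+1
Σ_t [4,4]: t=4:+1/275904921600 = 1/275904921600
(3j)²=52/2907 [(8 4 8; -8 0 8)], sign=+1
⇒ 4πI² = 144/361
I = (+1)√(144/361/(4π)) = 0.17816513

0.178165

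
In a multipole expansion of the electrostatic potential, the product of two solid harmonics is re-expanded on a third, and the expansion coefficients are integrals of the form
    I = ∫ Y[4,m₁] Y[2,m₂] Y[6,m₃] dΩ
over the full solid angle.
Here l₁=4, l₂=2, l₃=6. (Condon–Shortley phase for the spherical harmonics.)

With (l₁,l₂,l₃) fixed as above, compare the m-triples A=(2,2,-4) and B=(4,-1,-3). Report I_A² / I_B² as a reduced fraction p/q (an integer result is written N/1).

Shared (l₁,l₂,l₃)=(4,2,6): N and (l;000)² cancel in I_A²/I_B².
A: Δ = 0!·8!·4!/13! = 1/6435; Racah Σ t=0..0: t=0:+1/34560 = 1/34560; ⇒ 3j(4 2 6; 2 2 -4)² = 14/429, sgn +1
B: Δ = 0!·8!·4!/13! = 1/6435; Racah Σ t=0..0: t=0:+1/241920 = 1/241920; ⇒ 3j(4 2 6; 4 -1 -3)² = 1/715, sgn -1
I_A²/I_B² = (14/429)/(1/715) = 70/3

70/3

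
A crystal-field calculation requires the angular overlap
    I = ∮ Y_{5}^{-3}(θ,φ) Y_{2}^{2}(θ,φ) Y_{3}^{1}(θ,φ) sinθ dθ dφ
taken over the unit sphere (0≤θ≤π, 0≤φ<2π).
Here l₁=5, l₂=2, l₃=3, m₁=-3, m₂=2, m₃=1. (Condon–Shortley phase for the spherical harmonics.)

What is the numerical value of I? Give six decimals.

-0.200476

Checks pass: Σm=0; 10 even; l₃=3∈[3,7].
(2·5+1)(2·2+1)(2·3+1) = 385
Δ: 4! 6! 0! / 11! → 1/2310
sum: t=2:+1/144 = 1/144
3j²(5 2 3; 0 0 0) = Δ·Π!·Σ² = 10/231  (sign -1)
sum: t=4:+1/1152 = 1/1152
3j²(5 2 3; -3 2 1) = Δ·Π!·Σ² = 1/33  (sign +1)
combine: 4πI² = 385·10/231·1/33 = 50/99
take √, sign -1: I = -0.20047604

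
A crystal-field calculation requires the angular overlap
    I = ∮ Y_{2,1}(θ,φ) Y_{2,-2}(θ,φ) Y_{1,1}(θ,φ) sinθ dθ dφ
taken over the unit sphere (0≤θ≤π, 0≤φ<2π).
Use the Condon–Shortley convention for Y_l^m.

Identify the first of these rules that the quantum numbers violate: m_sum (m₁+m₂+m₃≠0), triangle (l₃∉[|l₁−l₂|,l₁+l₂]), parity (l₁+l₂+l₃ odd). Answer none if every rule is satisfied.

parity

m₁+m₂+m₃ = 1 − 2 + 1 = 0  ✓
triangle: |2−2|=0 ≤ l₃=1 ≤ 2+2=4  ✓
parity: l₁+l₂+l₃ = 5 is odd  ✗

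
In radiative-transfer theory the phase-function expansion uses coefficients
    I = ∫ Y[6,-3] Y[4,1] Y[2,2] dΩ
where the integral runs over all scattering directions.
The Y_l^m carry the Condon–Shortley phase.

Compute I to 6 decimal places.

-0.178526

m-sum 0 ✓  L=12 even ✓  2≤2≤10 ✓
Π(2lᵢ+1) = 13×9×5 = 585
triangle coeff Δ(6,4,2) = 1/6435
Σ_t [4,4]: t=4:+1/2304 = 1/2304
(3j)²=5/143 [(6 4 2; 0 0 0)], sign=+1
Σ_t [5,5]: t=5:−1/17280 = -1/17280
(3j)²=14/715 [(6 4 2; -3 1 2)], sign=-1
⇒ 4πI² = 630/1573
I = (-1)√(630/1573/(4π)) = -0.17852580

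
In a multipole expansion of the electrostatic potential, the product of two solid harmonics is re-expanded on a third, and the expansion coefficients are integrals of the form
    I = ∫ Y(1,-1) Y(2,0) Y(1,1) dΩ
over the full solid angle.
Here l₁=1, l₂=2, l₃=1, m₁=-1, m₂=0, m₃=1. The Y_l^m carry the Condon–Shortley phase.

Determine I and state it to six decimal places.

m-sum 0 ✓  L=4 even ✓  1≤1≤3 ✓
Π(2lᵢ+1) = 3×5×3 = 45
triangle coeff Δ(1,2,1) = 1/30
Σ_t [1,1]: t=1:−1/1 = -1/1
(3j)²=2/15 [(1 2 1; 0 0 0)], sign=+1
Σ_t [2,2]: t=2:+1/4 = 1/4
(3j)²=1/30 [(1 2 1; -1 0 1)], sign=+1
⇒ 4πI² = 1/5
I = (+1)√(1/5/(4π)) = 0.12615663

0.126157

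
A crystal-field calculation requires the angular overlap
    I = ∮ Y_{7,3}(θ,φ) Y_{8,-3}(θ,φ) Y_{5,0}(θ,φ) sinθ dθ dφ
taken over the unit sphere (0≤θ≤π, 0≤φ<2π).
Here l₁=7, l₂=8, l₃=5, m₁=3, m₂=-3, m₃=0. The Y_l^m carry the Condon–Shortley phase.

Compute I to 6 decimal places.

Rules hold: Σm=0, L=20 even, 1≤5≤15.
N = 15·17·11 = 2805
Δ = 10!·4!·6!/21! = 1/814773960
Racah Σ t=3..7: t=3:−1/87091200 t=4:+1/4976640 t=5:−1/2073600 t=6:+1/4976640 t=7:−1/87091200 = -1/9676800
⇒ 3j(7 8 5; 0 0 0)² = 360/46189, sgn +1
Racah Σ t=0..4: t=0:+1/10450944000 t=1:−1/104509440 t=2:+1/11612160 t=3:−1/8709120 t=4:+1/49766400 = -1/55296000
⇒ 3j(7 8 5; 3 -3 0)² = 81/33592, sgn +1
4πI² = N·(3j₀)²·(3jₘ)² = 54675/1037153
I = +1·√(0.0527164/4π) = 0.06476913

0.064769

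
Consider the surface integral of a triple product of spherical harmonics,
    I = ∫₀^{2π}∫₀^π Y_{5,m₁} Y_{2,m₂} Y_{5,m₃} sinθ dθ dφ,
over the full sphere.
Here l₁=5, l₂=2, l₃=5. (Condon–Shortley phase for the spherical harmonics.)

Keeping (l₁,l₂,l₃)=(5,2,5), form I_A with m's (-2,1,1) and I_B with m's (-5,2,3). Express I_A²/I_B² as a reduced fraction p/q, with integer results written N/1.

Same 5,2,5: normalisation and zero-m 3j drop out of the ratio.
A: Δ: 2! 8! 2! / 13! → 1/38610; sum: t=1:−1/2880 t=2:+1/1440 = 1/2880; 3j²(5 2 5; -2 1 1) = Δ·Π!·Σ² = 7/715  (sign +1)
B: Δ: 2! 8! 2! / 13! → 1/38610; sum: t=2:+1/161280 = 1/161280; 3j²(5 2 5; -5 2 3) = Δ·Π!·Σ² = 1/143  (sign +1)
I_A²/I_B² = (7/715)/(1/143) = 7/5

7/5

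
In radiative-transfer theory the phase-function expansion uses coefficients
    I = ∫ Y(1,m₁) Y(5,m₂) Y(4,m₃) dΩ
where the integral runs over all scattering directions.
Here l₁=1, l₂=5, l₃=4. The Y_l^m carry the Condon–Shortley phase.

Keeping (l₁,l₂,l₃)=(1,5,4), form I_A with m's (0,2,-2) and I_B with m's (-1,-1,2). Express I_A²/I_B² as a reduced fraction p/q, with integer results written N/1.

l's match ⇒ only the (l;m) 3-j factors differ between A and B.
A: triangle coeff Δ(1,5,4) = 1/495; Σ_t [1,1]: t=1:−1/1440 = -1/1440; (3j)²=7/165 [(1 5 4; 0 2 -2)], sign=-1
B: triangle coeff Δ(1,5,4) = 1/495; Σ_t [2,2]: t=2:+1/2880 = 1/2880; (3j)²=2/165 [(1 5 4; -1 -1 2)], sign=+1
I_A²/I_B² = (7/165)/(2/165) = 7/2

7/2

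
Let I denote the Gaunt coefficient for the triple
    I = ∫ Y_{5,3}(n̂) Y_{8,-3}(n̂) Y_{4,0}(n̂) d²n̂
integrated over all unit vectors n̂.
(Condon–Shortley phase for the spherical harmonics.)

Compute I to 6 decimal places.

Σlᵢ=17 odd — θ-integrand is odd under cosθ→−cosθ; I=0

0.000000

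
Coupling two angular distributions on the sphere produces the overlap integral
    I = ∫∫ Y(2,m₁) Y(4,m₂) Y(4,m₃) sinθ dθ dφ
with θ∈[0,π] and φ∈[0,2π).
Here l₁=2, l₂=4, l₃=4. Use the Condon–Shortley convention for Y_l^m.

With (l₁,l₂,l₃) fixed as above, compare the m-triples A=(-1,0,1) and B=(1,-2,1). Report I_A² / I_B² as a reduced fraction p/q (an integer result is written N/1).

10/81

Shared (l₁,l₂,l₃)=(2,4,4): N and (l;000)² cancel in I_A²/I_B².
A: Δ = 2!·2!·6!/11! = 1/13860; Racah Σ t=1..2: t=1:−1/72 t=2:+1/96 = -1/288; ⇒ 3j(2 4 4; -1 0 1)² = 1/462, sgn +1
B: Δ = 2!·2!·6!/11! = 1/13860; Racah Σ t=0..1: t=0:+1/96 t=1:−1/240 = 1/160; ⇒ 3j(2 4 4; 1 -2 1)² = 27/1540, sgn -1
I_A²/I_B² = (1/462)/(27/1540) = 10/81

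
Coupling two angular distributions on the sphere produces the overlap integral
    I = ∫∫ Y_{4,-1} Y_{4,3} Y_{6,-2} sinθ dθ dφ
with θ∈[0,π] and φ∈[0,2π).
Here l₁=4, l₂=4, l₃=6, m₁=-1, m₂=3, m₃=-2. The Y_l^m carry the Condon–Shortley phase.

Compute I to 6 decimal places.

Checks pass: Σm=0; 14 even; l₃=6∈[0,8].
(2·4+1)(2·4+1)(2·6+1) = 1053
Δ: 2! 6! 6! / 15! → 1/1261260
sum: t=0:+1/4608 t=1:−1/1296 t=2:+1/4608 = -7/20736
3j²(4 4 6; 0 0 0) = Δ·Π!·Σ² = 20/1287  (sign -1)
sum: t=1:−1/34560 t=2:+1/8640 = 1/11520
3j²(4 4 6; -1 3 -2) = Δ·Π!·Σ² = 3/143  (sign +1)
combine: 4πI² = 1053·20/1287·3/143 = 540/1573
take √, sign -1: I = -0.16528277

-0.165283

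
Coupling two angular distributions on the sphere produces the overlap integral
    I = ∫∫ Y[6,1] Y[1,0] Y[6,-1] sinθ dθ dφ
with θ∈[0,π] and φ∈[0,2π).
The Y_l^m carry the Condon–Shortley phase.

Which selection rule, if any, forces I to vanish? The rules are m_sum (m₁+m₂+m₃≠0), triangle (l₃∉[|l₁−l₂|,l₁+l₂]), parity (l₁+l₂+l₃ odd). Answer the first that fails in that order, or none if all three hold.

m₁+m₂+m₃ = 1 + 0 − 1 = 0  ✓
triangle: |6−1|=5 ≤ l₃=6 ≤ 6+1=7  ✓
parity: l₁+l₂+l₃ = 13 is odd  ✗

parity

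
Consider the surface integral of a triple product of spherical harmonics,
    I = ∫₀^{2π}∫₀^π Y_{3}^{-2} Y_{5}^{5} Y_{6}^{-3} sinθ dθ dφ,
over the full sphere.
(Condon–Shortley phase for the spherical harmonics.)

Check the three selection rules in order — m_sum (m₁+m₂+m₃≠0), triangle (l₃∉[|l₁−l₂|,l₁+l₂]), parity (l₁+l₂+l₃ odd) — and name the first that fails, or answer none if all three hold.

m₁+m₂+m₃ = -2 + 5 − 3 = 0  ✓
triangle: |3−5|=2 ≤ l₃=6 ≤ 3+5=8  ✓
parity: l₁+l₂+l₃ = 14 is even  ✓

none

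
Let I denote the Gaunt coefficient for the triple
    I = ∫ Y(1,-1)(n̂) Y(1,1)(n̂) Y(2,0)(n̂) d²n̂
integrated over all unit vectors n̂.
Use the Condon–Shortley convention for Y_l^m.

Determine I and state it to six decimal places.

0.126157

Rules hold: Σm=0, L=4 even, 0≤2≤2.
N = 3·3·5 = 45
Δ = 0!·2!·2!/5! = 1/30
Racah Σ t=0..0: t=0:+1/1 = 1/1
⇒ 3j(1 1 2; 0 0 0)² = 2/15, sgn +1
Racah Σ t=0..0: t=0:+1/4 = 1/4
⇒ 3j(1 1 2; -1 1 0)² = 1/30, sgn +1
4πI² = N·(3j₀)²·(3jₘ)² = 1/5
I = +1·√(0.2/4π) = 0.12615663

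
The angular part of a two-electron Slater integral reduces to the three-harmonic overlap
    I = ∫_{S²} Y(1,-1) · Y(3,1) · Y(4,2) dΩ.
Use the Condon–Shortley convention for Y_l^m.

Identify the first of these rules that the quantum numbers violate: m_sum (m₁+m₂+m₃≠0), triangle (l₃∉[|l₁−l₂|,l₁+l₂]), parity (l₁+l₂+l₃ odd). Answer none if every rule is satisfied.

m_sum

Σmᵢ = 2  ✗
l₃∈[|l₁−l₂|,l₁+l₂]=[2,4], have l₃=4
Σlᵢ = 8 ⇒ even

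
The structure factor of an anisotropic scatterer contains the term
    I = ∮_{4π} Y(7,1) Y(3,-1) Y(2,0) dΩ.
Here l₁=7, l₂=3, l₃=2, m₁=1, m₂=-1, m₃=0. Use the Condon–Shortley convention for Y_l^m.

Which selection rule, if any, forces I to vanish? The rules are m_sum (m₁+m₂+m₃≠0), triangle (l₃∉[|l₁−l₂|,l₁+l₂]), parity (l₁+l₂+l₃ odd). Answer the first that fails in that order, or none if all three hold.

triangle

m₁+m₂+m₃ = 1 − 1 + 0 = 0  ✓
triangle: |7−3|=4 ≤ l₃=2 ≤ 7+3=10  ✗
parity: l₁+l₂+l₃ = 12 is even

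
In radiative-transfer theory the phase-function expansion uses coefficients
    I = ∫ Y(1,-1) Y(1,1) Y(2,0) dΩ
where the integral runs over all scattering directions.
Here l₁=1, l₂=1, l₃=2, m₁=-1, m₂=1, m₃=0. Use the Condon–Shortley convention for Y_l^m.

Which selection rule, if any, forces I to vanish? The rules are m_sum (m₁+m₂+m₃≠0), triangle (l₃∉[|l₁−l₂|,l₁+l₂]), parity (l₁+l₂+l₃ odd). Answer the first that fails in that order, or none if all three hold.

none

m₁+m₂+m₃ = -1 + 1 + 0 = 0  ✓
triangle: |1−1|=0 ≤ l₃=2 ≤ 1+1=2  ✓
parity: l₁+l₂+l₃ = 4 is even  ✓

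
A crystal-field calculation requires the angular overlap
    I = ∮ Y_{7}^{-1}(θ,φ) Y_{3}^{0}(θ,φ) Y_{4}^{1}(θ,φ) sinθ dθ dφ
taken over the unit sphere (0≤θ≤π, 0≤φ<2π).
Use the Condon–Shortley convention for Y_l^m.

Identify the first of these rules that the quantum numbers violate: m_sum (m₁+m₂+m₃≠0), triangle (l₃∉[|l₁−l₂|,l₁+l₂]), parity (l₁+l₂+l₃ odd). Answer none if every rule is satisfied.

m₁+m₂+m₃ = -1 + 0 + 1 = 0  ✓
triangle: |7−3|=4 ≤ l₃=4 ≤ 7+3=10  ✓
parity: l₁+l₂+l₃ = 14 is even  ✓

none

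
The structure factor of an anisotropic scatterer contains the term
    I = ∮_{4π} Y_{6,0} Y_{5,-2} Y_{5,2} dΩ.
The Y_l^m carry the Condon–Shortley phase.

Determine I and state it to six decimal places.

m-sum 0 ✓  L=16 even ✓  1≤5≤11 ✓
Π(2lᵢ+1) = 13×11×11 = 1573
triangle coeff Δ(6,5,5) = 1/28588560
Σ_t [1,5]: t=1:−1/345600 t=2:+1/13824 t=3:−1/5184 t=4:+1/13824 t=5:−1/345600 = -7/129600
(3j)²=80/7293 [(6 5 5; 0 0 0)], sign=+1
Σ_t [0,3]: t=0:+1/3110400 t=1:−1/57600 t=2:+1/13824 t=3:−1/31104 = 1/43200
(3j)²=108/12155 [(6 5 5; 0 -2 2)], sign=-1
⇒ 4πI² = 576/3757
I = (-1)√(576/3757/(4π)) = -0.11045508

-0.110455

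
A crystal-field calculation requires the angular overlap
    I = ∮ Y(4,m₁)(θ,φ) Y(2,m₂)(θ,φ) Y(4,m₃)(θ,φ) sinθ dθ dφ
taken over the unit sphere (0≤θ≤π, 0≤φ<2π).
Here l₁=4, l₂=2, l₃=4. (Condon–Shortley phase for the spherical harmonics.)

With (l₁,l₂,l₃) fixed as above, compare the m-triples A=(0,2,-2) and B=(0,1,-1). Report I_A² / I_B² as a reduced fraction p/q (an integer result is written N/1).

l's match ⇒ only the (l;m) 3-j factors differ between A and B.
A: triangle coeff Δ(4,2,4) = 1/13860; Σ_t [2,2]: t=2:+1/192 = 1/192; (3j)²=3/77 [(4 2 4; 0 2 -2)], sign=+1
B: triangle coeff Δ(4,2,4) = 1/13860; Σ_t [1,2]: t=1:−1/72 t=2:+1/96 = -1/288; (3j)²=1/462 [(4 2 4; 0 1 -1)], sign=+1
I_A²/I_B² = (3/77)/(1/462) = 18/1

18/1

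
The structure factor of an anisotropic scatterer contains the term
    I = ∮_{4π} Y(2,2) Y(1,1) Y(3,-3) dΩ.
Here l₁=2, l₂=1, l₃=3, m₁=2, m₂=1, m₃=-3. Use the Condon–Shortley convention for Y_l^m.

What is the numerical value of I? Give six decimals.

Checks pass: Σm=0; 6 even; l₃=3∈[1,3].
(2·2+1)(2·1+1)(2·3+1) = 105
Δ: 0! 4! 2! / 7! → 1/105
sum: t=0:+1/4 = 1/4
3j²(2 1 3; 0 0 0) = Δ·Π!·Σ² = 3/35  (sign -1)
sum: t=0:+1/48 = 1/48
3j²(2 1 3; 2 1 -3) = Δ·Π!·Σ² = 1/7  (sign +1)
combine: 4πI² = 105·3/35·1/7 = 9/7
take √, sign -1: I = -0.31986543

-0.319865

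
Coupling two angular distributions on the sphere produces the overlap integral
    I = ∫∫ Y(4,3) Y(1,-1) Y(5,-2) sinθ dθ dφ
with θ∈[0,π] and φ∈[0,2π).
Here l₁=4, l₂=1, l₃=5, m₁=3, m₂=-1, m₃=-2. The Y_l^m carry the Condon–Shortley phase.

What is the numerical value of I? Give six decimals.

Rules hold: Σm=0, L=10 even, 3≤5≤5.
N = 9·3·11 = 297
Δ = 0!·8!·2!/11! = 1/495
Racah Σ t=0..0: t=0:+1/576 = 1/576
⇒ 3j(4 1 5; 0 0 0)² = 5/99, sgn -1
Racah Σ t=0..0: t=0:+1/10080 = 1/10080
⇒ 3j(4 1 5; 3 -1 -2)² = 1/165, sgn -1
4πI² = N·(3j₀)²·(3jₘ)² = 1/11
I = +1·√(0.0909091/4π) = 0.08505478

0.085055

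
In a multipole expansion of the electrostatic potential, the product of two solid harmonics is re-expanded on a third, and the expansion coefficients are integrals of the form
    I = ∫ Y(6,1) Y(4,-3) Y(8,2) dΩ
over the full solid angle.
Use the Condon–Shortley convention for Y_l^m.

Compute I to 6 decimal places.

Checks pass: Σm=0; 18 even; l₃=8∈[2,10].
(2·6+1)(2·4+1)(2·8+1) = 1989
Δ: 2! 10! 6! / 19! → 1/23279256
sum: t=0:+1/1658880 t=1:−1/518400 t=2:+1/1658880 = -1/1382400
3j²(6 4 8; 0 0 0) = Δ·Π!·Σ² = 504/46189  (sign -1)
sum: t=0:+1/3456000 t=1:−1/12441600 = 13/62208000
3j²(6 4 8; 1 -3 2) = Δ·Π!·Σ² = 637/42636  (sign +1)
combine: 4πI² = 1989·504/46189·637/42636 = 240786/742577
take √, sign -1: I = -0.16063491

-0.160635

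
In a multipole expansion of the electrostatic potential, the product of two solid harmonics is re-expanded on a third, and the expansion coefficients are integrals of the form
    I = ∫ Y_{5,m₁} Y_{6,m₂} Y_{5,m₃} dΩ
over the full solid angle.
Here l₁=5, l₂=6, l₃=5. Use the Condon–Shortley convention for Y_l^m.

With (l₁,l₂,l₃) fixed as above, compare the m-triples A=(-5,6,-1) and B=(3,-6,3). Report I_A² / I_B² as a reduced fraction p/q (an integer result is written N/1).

Shared (l₁,l₂,l₃)=(5,6,5): N and (l;000)² cancel in I_A²/I_B².
A: Δ = 6!·4!·6!/17! = 1/28588560; Racah Σ t=6..6: t=6:+1/12441600 = 1/12441600; ⇒ 3j(5 6 5; -5 6 -1)² = 3/442, sgn +1
B: Δ = 6!·4!·6!/17! = 1/28588560; Racah Σ t=0..0: t=0:+1/2073600 = 1/2073600; ⇒ 3j(5 6 5; 3 -6 3)² = 28/1105, sgn +1
I_A²/I_B² = (3/442)/(28/1105) = 15/56

15/56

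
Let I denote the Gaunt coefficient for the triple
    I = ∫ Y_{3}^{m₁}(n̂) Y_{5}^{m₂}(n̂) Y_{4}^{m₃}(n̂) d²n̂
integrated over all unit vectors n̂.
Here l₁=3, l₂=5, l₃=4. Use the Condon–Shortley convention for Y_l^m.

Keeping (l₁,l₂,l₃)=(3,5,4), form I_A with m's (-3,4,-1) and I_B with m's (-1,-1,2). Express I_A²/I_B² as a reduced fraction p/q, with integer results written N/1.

5670/1849

Shared (l₁,l₂,l₃)=(3,5,4): N and (l;000)² cancel in I_A²/I_B².
A: Δ = 4!·2!·6!/13! = 1/180180; Racah Σ t=4..4: t=4:+1/5760 = 1/5760; ⇒ 3j(3 5 4; -3 4 -1)² = 9/286, sgn -1
B: Δ = 4!·2!·6!/13! = 1/180180; Racah Σ t=2..4: t=2:+1/384 t=3:−1/720 t=4:+1/34560 = 43/34560; ⇒ 3j(3 5 4; -1 -1 2)² = 1849/180180, sgn +1
I_A²/I_B² = (9/286)/(1849/180180) = 5670/1849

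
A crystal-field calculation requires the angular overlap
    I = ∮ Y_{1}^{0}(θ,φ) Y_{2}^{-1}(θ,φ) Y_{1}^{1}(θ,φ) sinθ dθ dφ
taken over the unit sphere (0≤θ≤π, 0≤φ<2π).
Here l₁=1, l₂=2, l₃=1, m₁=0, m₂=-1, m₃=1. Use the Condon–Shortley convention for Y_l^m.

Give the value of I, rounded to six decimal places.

Rules hold: Σm=0, L=4 even, 1≤1≤3.
N = 3·5·3 = 45
Δ = 2!·0!·2!/5! = 1/30
Racah Σ t=1..1: t=1:−1/1 = -1/1
⇒ 3j(1 2 1; 0 0 0)² = 2/15, sgn +1
Racah Σ t=1..1: t=1:−1/2 = -1/2
⇒ 3j(1 2 1; 0 -1 1)² = 1/10, sgn -1
4πI² = N·(3j₀)²·(3jₘ)² = 3/5
I = -1·√(0.6/4π) = -0.21850969

-0.218510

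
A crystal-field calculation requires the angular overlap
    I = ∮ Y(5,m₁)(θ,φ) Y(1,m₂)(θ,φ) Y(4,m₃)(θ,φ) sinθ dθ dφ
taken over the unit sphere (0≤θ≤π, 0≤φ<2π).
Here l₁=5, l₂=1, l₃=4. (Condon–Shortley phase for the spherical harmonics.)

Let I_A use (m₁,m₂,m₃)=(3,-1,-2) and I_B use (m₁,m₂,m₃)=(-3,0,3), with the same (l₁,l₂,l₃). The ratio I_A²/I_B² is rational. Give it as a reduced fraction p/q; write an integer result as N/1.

Shared (l₁,l₂,l₃)=(5,1,4): N and (l;000)² cancel in I_A²/I_B².
A: Δ = 2!·8!·0!/11! = 1/495; Racah Σ t=0..0: t=0:+1/2880 = 1/2880; ⇒ 3j(5 1 4; 3 -1 -2)² = 28/495, sgn +1
B: Δ = 2!·8!·0!/11! = 1/495; Racah Σ t=1..1: t=1:−1/5040 = -1/5040; ⇒ 3j(5 1 4; -3 0 3)² = 16/495, sgn +1
I_A²/I_B² = (28/495)/(16/495) = 7/4

7/4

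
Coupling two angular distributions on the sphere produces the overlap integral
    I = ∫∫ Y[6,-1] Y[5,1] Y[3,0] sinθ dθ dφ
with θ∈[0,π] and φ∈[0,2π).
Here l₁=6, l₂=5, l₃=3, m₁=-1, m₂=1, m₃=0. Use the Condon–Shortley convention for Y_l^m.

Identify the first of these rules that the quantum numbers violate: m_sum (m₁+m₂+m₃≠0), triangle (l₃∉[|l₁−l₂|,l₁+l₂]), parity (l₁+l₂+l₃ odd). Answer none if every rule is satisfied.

azimuthal sum: -1 + 1 + 0 = 0  ✓
1 ≤ 3 ≤ 11 (triangle on l)  ✓
L = 6 + 5 + 3 = 14 (even)  ✓

none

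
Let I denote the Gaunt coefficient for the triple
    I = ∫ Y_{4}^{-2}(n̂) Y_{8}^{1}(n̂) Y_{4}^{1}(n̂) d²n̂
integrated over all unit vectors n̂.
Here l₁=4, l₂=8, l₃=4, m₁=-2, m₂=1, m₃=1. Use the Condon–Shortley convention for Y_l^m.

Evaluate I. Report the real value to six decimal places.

Checks pass: Σm=0; 16 even; l₃=4∈[4,12].
(2·4+1)(2·8+1)(2·4+1) = 1377
Δ: 8! 0! 8! / 17! → 1/218790
sum: t=4:+1/331776 = 1/331776
3j²(4 8 4; 0 0 0) = Δ·Π!·Σ² = 490/21879  (sign +1)
sum: t=6:+1/1036800 = 1/1036800
3j²(4 8 4; -2 1 1) = Δ·Π!·Σ² = 98/12155  (sign -1)
combine: 4πI² = 1377·490/21879·98/12155 = 86436/347633
take √, sign -1: I = -0.14066366

-0.140664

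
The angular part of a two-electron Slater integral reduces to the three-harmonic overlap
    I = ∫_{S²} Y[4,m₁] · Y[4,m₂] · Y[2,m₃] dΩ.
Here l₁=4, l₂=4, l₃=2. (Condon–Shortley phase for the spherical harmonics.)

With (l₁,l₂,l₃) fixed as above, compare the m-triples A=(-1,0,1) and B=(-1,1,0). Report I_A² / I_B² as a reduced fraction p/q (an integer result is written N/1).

30/289

Same 4,4,2: normalisation and zero-m 3j drop out of the ratio.
A: Δ: 6! 2! 2! / 11! → 1/13860; sum: t=3:−1/72 t=4:+1/96 = -1/288; 3j²(4 4 2; -1 0 1) = Δ·Π!·Σ² = 1/462  (sign +1)
B: Δ: 6! 2! 2! / 11! → 1/13860; sum: t=3:−1/144 t=4:+1/48 t=5:−1/480 = 17/1440; 3j²(4 4 2; -1 1 0) = Δ·Π!·Σ² = 289/13860  (sign +1)
I_A²/I_B² = (1/462)/(289/13860) = 30/289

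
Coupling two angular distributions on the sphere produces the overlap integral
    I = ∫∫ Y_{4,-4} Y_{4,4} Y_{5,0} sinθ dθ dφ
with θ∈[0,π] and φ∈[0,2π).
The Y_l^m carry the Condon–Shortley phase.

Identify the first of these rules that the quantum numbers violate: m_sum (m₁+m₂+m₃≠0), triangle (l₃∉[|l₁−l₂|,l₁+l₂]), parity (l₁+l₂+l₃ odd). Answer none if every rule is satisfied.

Σmᵢ = 0  ✓
l₃∈[|l₁−l₂|,l₁+l₂]=[0,8], have l₃=5  ✓
Σlᵢ = 13 ⇒ odd  ✗

parity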